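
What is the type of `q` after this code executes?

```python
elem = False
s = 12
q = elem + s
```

bool + int returns int (False is 0, so 0 + 12 = 12)

int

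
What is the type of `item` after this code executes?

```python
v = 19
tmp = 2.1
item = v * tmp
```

int * float returns float (19 * 2.1 = 39.9)

float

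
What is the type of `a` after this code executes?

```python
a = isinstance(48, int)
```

isinstance() returns bool

bool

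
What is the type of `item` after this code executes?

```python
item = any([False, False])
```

any() returns bool

bool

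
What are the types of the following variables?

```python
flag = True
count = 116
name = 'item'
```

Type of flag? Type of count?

flag is bool; count is int

bool, int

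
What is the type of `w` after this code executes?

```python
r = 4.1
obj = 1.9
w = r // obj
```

float // float returns float (floor division preserves float type)

float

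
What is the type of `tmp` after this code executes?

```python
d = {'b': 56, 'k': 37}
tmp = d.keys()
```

.keys() returns a dict_keys view object

dict_keys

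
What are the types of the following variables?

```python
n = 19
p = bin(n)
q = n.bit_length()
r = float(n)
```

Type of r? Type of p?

float() returns float; bin() returns str

float, str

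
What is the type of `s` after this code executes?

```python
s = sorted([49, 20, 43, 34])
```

sorted() always returns list

list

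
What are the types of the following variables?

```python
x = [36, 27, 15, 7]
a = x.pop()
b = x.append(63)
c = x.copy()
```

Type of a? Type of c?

list.pop() returns the element (int); list.copy() returns list

int, list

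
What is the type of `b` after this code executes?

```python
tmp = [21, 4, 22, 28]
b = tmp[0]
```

Indexing a list of ints returns int (tmp[0] = 21)

int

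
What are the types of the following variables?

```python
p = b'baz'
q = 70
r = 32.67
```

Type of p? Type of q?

p is bytes; q is int

bytes, int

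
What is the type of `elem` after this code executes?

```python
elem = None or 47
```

'or' with None returns the other value (47, int)

int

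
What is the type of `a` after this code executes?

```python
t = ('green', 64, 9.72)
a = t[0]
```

Index 0 of tuple is 'green' which is str

str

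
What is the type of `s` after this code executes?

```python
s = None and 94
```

'and' returns first falsy value (None)

NoneType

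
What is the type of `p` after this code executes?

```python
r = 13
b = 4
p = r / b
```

int / int always returns float in Python 3 (13 / 4 = 3.25)

float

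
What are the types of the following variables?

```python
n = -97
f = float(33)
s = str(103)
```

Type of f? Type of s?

f is float; s is str

float, str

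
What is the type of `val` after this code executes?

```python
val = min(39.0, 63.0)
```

min() of floats returns float

float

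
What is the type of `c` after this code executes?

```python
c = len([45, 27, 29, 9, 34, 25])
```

len() always returns int

int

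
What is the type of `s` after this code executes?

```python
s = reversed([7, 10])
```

reversed() on a list returns a list_reverseiterator

list_reverseiterator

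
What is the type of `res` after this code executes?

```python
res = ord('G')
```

ord() returns int (Unicode code point)

int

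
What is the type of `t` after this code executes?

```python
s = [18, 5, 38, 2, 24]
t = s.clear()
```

list.clear() returns None

NoneType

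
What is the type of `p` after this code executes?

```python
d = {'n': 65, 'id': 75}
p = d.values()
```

.values() returns a dict_values view object

dict_values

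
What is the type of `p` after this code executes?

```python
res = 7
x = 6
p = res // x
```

int // int returns int (7 // 6 = 1)

int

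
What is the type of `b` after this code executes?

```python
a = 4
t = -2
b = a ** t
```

int ** negative int returns float

float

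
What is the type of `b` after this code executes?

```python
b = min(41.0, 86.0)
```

min() of floats returns float

float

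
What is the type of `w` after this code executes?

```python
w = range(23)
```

range() returns a range object

range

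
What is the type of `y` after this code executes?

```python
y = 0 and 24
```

'and' returns the first falsy value (0, which is int)

int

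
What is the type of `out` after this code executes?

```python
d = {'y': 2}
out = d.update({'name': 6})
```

dict.update() returns None

NoneType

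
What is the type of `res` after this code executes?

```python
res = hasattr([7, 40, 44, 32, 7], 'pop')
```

hasattr() returns bool

bool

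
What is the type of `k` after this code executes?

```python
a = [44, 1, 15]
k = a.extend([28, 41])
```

list.extend() returns None

NoneType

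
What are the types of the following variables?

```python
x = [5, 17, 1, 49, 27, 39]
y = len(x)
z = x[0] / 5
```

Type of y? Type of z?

len() returns int; int / int returns float

int, float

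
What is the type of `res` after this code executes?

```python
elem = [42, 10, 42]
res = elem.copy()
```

list.copy() returns list

list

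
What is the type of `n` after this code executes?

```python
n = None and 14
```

'and' returns first falsy value (None)

NoneType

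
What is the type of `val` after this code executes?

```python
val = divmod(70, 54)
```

divmod() returns a tuple (quotient, remainder)

tuple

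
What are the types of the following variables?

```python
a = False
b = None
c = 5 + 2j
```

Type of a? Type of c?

a is bool; c is complex

bool, complex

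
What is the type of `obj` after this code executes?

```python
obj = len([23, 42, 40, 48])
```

len() always returns int

int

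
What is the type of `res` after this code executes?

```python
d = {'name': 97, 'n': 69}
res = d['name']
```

Accessing dict[str, int] with key 'name' returns int value 97

int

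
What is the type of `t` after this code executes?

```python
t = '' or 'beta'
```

'or' returns first truthy value ('beta', which is str)

str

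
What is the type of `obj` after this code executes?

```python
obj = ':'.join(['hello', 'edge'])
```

str.join() returns str

str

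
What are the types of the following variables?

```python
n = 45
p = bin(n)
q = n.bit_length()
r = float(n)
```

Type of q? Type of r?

int.bit_length() returns int; float() returns float

int, float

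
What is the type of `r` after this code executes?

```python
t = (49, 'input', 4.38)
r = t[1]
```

Index 1 of tuple is 'input' which is str

str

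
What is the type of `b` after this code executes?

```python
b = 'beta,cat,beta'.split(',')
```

str.split() returns list

list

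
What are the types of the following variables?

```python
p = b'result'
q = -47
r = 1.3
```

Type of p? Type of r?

p is bytes; r is float

bytes, float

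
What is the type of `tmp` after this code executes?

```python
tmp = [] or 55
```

'or' returns first truthy value (55, which is int)

int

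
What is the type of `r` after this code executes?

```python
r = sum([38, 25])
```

sum() of ints returns int

int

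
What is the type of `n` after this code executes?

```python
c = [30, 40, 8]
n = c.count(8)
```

list.count() returns int

int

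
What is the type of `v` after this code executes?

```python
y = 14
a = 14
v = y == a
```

Equality comparison returns bool

bool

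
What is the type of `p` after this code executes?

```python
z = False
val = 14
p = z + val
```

bool + int returns int (False is 0, so 0 + 14 = 14)

int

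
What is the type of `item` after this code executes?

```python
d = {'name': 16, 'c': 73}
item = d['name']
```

Accessing dict[str, int] with key 'name' returns int value 16

int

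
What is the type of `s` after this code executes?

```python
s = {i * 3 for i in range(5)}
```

A set comprehension {expr for x in iterable} produces a set

set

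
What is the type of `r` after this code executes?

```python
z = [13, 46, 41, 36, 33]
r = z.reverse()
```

list.reverse() returns None

NoneType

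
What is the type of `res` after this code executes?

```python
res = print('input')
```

print() returns None

NoneType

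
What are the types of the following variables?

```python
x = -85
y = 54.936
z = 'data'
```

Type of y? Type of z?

y is float; z is str

float, str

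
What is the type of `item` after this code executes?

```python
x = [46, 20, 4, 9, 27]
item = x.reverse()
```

list.reverse() returns None

NoneType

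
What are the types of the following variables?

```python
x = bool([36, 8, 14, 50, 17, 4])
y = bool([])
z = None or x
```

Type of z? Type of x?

None or <bool> returns the bool; bool() returns bool

bool, bool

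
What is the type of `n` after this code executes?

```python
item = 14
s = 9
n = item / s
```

int / int always returns float in Python 3 (14 / 9 = 1.55556)

float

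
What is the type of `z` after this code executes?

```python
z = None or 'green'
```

'or' with None returns the other value ('green', str)

str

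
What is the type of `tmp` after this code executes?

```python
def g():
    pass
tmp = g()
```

A function with no return statement returns None

NoneType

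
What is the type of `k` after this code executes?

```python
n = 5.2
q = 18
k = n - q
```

float - int returns float (5.2 - 18 = -12.8)

float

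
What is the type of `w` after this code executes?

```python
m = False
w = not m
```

'not' always returns bool

bool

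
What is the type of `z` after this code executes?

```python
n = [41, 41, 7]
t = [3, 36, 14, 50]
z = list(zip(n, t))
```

list(zip(...)) returns a list of tuples

list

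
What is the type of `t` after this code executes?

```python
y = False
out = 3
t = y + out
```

bool + int returns int (False is 0, so 0 + 3 = 3)

int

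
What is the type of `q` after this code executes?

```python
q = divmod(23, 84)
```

divmod() returns a tuple (quotient, remainder)

tuple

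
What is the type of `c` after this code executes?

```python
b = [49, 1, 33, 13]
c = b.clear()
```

list.clear() returns None

NoneType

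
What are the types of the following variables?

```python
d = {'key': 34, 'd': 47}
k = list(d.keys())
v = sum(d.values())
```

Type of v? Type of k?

sum of int values returns int; list(...) returns list

int, list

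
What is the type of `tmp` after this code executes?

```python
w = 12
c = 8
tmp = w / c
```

int / int always returns float in Python 3 (12 / 8 = 1.5)

float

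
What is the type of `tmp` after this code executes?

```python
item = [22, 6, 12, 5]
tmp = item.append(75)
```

list.append() returns None (mutates in place)

NoneType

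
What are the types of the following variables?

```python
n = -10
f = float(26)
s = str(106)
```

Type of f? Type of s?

f is float; s is str

float, str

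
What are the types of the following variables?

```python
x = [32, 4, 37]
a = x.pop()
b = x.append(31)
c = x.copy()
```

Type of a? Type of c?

list.pop() returns the element (int); list.copy() returns list

int, list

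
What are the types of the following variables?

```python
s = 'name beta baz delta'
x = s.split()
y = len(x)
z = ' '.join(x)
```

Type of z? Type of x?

str.join() returns str; str.split() returns list

str, list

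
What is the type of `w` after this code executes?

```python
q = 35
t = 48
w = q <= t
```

Comparison operators return bool

bool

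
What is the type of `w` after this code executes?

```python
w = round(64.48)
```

round() with no ndigits arg returns int

int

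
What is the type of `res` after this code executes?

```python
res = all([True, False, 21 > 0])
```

all() returns bool

bool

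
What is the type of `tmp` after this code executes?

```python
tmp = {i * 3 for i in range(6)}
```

A set comprehension {expr for x in iterable} produces a set

set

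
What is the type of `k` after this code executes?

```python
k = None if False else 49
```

Ternary: condition is False, else branch (49) taken → int

int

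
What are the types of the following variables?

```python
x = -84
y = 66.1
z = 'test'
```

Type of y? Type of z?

y is float; z is str

float, str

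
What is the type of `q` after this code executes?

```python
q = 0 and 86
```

'and' returns the first falsy value (0, which is int)

int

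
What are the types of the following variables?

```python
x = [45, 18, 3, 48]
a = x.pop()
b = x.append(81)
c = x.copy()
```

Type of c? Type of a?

list.copy() returns list; list.pop() returns the element (int)

list, int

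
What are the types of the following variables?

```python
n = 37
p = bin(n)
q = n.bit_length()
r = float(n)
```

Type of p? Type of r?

bin() returns str; float() returns float

str, float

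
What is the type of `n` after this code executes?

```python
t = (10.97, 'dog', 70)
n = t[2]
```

Index 2 of tuple is 70 which is int

int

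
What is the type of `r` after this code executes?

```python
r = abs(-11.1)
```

abs() of float returns float

float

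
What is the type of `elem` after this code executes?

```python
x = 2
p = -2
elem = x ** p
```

int ** negative int returns float

float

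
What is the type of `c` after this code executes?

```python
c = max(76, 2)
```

max() of ints returns int

int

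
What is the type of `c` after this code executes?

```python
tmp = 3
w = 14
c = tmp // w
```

int // int returns int (3 // 14 = 0)

int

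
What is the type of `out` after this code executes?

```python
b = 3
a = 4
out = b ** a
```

int ** positive int returns int (3 ** 4 = 81)

int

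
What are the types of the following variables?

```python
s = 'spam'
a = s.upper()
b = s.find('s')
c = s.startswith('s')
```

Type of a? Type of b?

str.upper() returns str; str.find() returns int

str, int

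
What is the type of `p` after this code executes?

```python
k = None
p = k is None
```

'is' comparison returns bool

bool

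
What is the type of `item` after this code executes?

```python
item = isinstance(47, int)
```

isinstance() returns bool

bool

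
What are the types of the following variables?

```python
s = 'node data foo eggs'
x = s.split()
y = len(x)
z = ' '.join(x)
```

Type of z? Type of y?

str.join() returns str; len() returns int

str, int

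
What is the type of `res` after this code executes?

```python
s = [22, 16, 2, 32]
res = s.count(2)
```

list.count() returns int

int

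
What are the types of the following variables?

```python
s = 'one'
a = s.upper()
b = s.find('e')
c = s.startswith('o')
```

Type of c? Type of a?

str.startswith() returns bool; str.upper() returns str

bool, str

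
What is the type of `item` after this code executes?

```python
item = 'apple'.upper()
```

str.upper() returns str

str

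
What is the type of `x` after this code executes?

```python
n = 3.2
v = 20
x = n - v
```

float - int returns float (3.2 - 20 = -16.8)

float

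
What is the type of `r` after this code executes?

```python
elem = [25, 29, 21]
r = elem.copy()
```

list.copy() returns list

list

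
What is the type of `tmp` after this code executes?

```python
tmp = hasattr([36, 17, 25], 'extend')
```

hasattr() returns bool

bool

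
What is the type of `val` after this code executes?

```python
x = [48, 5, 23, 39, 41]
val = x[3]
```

Indexing a list of ints returns int (x[3] = 39)

int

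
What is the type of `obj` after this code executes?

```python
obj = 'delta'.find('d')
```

str.find() returns int (index, or -1)

int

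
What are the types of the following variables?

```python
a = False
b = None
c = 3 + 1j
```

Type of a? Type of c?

a is bool; c is complex

bool, complex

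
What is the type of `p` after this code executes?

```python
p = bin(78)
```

bin() returns str representation

str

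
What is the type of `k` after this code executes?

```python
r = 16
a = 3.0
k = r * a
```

int * float returns float (16 * 3.0 = 48.0)

float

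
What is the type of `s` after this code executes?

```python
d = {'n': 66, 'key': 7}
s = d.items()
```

dict.items() returns a dict_items view

dict_items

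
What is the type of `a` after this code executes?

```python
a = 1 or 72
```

'or' returns the first truthy value (1, which is int)

int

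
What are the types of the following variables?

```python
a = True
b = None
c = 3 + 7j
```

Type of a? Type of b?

a is bool; b is NoneType

bool, NoneType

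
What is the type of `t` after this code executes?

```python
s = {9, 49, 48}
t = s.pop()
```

Popping from a set of ints returns int

int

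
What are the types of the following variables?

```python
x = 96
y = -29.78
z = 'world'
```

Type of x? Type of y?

x is int; y is float

int, float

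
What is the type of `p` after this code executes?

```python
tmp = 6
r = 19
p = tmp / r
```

int / int always returns float in Python 3 (6 / 19 = 0.315789)

float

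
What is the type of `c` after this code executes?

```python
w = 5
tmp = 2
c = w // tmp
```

int // int returns int (5 // 2 = 2)

int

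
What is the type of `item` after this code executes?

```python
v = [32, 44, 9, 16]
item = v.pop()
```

list.pop() returns the popped element (int here)

int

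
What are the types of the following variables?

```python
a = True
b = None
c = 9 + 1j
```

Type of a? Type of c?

a is bool; c is complex

bool, complex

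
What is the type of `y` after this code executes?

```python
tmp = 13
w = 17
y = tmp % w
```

int % int returns int (13 % 17 = 13)

int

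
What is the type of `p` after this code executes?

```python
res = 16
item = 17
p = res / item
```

int / int always returns float in Python 3 (16 / 17 = 0.941176)

float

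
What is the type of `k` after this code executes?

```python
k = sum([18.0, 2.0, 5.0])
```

sum() of floats returns float

float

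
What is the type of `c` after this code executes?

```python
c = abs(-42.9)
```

abs() of float returns float

float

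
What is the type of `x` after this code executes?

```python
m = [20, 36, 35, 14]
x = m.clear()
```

list.clear() returns None

NoneType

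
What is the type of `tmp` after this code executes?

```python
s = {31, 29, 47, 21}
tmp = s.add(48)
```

set.add() returns None (mutates in place)

NoneType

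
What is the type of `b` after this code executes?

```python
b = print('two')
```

print() returns None

NoneType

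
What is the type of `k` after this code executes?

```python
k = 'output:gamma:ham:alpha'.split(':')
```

str.split() returns list

list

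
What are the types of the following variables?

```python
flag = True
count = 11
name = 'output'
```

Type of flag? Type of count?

flag is bool; count is int

bool, int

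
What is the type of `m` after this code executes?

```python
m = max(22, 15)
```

max() of ints returns int

int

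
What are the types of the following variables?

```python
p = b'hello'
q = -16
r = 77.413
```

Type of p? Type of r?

p is bytes; r is float

bytes, float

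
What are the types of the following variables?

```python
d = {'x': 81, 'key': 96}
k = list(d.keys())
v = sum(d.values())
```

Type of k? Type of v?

list(...) returns list; sum of int values returns int

list, int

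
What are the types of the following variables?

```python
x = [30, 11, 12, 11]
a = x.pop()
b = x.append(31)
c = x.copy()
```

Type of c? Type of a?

list.copy() returns list; list.pop() returns the element (int)

list, int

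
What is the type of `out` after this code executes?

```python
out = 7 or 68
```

'or' returns the first truthy value (7, which is int)

int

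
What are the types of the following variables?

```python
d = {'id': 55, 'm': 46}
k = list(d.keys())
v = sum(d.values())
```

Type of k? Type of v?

list(...) returns list; sum of int values returns int

list, int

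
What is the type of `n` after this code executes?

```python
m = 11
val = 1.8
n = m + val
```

int + float returns float (11 + 1.8 = 12.8)

float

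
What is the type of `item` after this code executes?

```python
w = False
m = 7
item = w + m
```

bool + int returns int (False is 0, so 0 + 7 = 7)

int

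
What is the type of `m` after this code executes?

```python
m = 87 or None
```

'or' returns first truthy value (87, int)

int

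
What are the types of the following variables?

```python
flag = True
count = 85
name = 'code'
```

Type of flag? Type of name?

flag is bool; name is str

bool, str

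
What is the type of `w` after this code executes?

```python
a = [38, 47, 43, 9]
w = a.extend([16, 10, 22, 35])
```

list.extend() returns None

NoneType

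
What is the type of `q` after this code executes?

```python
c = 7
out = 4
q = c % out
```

int % int returns int (7 % 4 = 3)

int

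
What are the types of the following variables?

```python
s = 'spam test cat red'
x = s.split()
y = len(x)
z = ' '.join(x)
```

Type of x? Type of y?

str.split() returns list; len() returns int

list, int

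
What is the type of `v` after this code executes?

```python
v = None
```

None has type NoneType

NoneType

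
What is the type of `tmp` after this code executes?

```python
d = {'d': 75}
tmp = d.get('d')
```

dict.get() returns the value (int) when key is found

int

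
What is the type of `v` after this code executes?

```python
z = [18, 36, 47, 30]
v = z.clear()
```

list.clear() returns None

NoneType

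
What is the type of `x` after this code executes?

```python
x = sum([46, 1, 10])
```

sum() of ints returns int

int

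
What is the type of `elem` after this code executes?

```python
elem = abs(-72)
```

abs() of int returns int

int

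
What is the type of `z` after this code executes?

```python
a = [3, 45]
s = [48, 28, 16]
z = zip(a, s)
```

zip() returns a zip iterator object

zip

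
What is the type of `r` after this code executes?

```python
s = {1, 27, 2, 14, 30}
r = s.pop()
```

Popping from a set of ints returns int

int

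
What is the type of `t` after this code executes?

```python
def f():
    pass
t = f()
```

A function with no return statement returns None

NoneType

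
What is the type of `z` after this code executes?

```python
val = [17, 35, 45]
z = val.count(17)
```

list.count() returns int

int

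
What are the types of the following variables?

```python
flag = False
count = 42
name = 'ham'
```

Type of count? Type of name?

count is int; name is str

int, str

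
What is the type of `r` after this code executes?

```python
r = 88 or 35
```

'or' returns the first truthy value (88, which is int)

int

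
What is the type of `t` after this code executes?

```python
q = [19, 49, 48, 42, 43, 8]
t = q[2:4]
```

Slicing a list always returns a list

list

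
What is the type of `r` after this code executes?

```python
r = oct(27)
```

oct() returns str representation

str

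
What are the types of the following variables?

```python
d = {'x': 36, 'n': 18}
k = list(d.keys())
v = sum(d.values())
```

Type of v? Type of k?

sum of int values returns int; list(...) returns list

int, list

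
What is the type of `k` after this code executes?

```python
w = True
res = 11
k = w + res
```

bool + int returns int (True is 1, so 1 + 11 = 12)

int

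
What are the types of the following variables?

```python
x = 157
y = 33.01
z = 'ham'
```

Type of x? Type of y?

x is int; y is float

int, float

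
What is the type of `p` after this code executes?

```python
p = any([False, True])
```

any() returns bool

bool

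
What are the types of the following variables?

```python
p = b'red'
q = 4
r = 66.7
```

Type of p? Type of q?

p is bytes; q is int

bytes, int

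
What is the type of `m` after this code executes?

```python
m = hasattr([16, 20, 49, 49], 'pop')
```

hasattr() returns bool

bool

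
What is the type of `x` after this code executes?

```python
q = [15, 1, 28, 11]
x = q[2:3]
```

Slicing a list always returns a list

list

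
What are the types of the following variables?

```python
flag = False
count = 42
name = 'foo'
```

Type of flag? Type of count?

flag is bool; count is int

bool, int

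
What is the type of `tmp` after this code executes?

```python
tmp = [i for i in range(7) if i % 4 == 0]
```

A list comprehension [...] produces a list

list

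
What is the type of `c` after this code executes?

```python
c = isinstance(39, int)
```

isinstance() returns bool

bool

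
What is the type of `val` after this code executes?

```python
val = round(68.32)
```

round() with no ndigits arg returns int

int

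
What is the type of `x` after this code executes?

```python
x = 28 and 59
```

'and' returns the last value when all truthy (59, which is int)

int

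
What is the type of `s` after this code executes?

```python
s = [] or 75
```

'or' returns first truthy value (75, which is int)

int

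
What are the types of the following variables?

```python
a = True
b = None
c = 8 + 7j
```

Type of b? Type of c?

b is NoneType; c is complex

NoneType, complex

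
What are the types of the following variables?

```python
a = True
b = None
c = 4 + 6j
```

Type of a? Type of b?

a is bool; b is NoneType

bool, NoneType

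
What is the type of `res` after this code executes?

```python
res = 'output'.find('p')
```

str.find() returns int (index, or -1)

int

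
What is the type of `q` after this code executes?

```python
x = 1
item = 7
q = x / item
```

int / int always returns float in Python 3 (1 / 7 = 0.142857)

float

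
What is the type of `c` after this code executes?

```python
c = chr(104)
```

chr() returns str (single character)

str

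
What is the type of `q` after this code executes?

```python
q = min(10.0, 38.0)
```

min() of floats returns float

float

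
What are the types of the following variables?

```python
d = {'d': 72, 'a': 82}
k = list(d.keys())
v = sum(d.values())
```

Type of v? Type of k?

sum of int values returns int; list(...) returns list

int, list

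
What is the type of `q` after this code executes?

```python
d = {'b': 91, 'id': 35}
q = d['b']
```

Accessing dict[str, int] with key 'b' returns int value 91

int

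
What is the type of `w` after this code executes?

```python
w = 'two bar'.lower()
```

str.lower() returns str

str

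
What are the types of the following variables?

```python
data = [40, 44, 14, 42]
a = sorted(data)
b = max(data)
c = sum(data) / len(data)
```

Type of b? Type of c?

max of ints returns int; int / int returns float

int, float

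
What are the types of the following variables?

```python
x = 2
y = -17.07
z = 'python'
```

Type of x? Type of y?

x is int; y is float

int, float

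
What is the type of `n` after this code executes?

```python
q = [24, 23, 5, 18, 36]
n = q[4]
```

Indexing a list of ints returns int (q[4] = 36)

int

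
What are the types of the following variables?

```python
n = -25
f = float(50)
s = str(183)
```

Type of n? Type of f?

n is int; f is float

int, float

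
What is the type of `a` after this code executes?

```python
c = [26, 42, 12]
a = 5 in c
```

'in' operator returns bool

bool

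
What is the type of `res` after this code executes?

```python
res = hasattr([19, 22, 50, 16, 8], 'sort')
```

hasattr() returns bool

bool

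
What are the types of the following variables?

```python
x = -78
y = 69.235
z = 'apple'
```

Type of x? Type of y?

x is int; y is float

int, float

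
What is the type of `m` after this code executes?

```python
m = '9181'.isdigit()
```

str.isdigit() returns bool

bool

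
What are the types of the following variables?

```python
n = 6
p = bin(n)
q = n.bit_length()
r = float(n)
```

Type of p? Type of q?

bin() returns str; int.bit_length() returns int

str, int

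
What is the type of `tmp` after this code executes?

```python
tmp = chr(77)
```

chr() returns str (single character)

str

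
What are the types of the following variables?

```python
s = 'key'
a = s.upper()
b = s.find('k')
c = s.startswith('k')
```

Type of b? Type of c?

str.find() returns int; str.startswith() returns bool

int, bool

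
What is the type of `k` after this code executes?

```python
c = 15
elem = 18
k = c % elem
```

int % int returns int (15 % 18 = 15)

int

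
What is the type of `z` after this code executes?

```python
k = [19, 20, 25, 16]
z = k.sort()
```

list.sort() returns None (sorts in place)

NoneType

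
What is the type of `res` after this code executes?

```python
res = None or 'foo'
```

'or' with None returns the other value ('foo', str)

str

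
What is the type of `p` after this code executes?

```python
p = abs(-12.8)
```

abs() of float returns float

float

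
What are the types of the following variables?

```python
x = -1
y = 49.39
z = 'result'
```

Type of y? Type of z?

y is float; z is str

float, str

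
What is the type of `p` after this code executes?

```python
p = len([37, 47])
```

len() always returns int

int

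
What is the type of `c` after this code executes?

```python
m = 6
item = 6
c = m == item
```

Equality comparison returns bool

bool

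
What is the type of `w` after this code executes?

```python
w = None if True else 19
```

Ternary: condition is True, if branch (None) taken → NoneType

NoneType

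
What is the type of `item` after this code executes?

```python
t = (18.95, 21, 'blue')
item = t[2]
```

Index 2 of tuple is 'blue' which is str

str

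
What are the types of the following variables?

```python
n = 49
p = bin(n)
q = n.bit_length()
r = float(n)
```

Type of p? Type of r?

bin() returns str; float() returns float

str, float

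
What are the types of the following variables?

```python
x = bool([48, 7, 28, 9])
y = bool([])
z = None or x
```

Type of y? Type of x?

bool() returns bool; bool() returns bool

bool, bool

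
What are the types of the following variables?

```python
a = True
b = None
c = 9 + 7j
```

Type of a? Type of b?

a is bool; b is NoneType

bool, NoneType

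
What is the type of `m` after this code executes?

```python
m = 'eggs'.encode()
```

str.encode() returns bytes

bytes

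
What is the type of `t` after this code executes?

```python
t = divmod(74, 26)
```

divmod() returns a tuple (quotient, remainder)

tuple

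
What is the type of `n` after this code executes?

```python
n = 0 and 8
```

'and' returns the first falsy value (0, which is int)

int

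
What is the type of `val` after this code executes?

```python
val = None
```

None has type NoneType

NoneType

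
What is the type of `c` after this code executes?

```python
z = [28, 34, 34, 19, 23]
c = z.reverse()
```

list.reverse() returns None

NoneType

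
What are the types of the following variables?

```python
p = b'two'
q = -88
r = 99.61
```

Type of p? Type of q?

p is bytes; q is int

bytes, int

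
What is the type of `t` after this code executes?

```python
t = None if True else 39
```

Ternary: condition is True, if branch (None) taken → NoneType

NoneType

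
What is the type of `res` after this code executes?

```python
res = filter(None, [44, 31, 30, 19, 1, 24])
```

filter() returns a filter iterator object

filter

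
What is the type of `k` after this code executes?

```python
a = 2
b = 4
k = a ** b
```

int ** positive int returns int (2 ** 4 = 16)

int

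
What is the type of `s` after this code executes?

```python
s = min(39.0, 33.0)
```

min() of floats returns float

float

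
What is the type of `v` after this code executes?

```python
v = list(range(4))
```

list(range(...)) returns list

list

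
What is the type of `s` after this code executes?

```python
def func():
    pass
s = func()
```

A function with no return statement returns None

NoneType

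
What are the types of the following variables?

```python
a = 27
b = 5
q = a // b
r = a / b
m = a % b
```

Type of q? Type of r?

int // int returns int; int / int returns float

int, float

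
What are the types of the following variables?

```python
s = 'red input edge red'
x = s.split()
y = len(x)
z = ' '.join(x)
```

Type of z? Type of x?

str.join() returns str; str.split() returns list

str, list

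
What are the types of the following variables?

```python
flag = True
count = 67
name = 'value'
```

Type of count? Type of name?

count is int; name is str

int, str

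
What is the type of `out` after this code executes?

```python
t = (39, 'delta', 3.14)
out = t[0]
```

Index 0 of tuple is 39 which is int

int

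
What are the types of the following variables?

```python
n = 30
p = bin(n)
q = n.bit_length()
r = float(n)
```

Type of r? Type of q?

float() returns float; int.bit_length() returns int

float, int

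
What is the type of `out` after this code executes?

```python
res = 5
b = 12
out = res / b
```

int / int always returns float in Python 3 (5 / 12 = 0.416667)

float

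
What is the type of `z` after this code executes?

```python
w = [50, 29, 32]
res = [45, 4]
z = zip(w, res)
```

zip() returns a zip iterator object

zip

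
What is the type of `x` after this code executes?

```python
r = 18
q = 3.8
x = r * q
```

int * float returns float (18 * 3.8 = 68.4)

float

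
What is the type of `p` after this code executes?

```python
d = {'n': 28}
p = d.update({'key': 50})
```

dict.update() returns None

NoneType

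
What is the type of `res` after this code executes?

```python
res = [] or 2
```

'or' returns first truthy value (2, which is int)

int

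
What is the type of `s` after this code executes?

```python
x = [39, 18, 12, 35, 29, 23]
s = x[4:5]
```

Slicing a list always returns a list

list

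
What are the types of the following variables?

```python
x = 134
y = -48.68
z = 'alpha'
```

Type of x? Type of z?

x is int; z is str

int, str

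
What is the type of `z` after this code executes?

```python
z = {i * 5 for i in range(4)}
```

A set comprehension {expr for x in iterable} produces a set

set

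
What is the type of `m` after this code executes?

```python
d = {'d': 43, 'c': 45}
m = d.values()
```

.values() returns a dict_values view object

dict_values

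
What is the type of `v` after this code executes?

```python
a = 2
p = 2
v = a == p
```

Equality comparison returns bool

bool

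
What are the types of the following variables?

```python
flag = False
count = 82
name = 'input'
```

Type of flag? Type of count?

flag is bool; count is int

bool, int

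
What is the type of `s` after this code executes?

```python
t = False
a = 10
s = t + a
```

bool + int returns int (False is 0, so 0 + 10 = 10)

int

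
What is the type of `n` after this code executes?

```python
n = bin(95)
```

bin() returns str representation

str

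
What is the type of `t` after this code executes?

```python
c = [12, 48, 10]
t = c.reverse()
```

list.reverse() returns None

NoneType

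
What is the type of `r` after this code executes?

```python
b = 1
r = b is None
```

'is' comparison returns bool

bool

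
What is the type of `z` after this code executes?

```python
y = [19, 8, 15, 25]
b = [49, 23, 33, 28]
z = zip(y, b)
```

zip() returns a zip iterator object

zip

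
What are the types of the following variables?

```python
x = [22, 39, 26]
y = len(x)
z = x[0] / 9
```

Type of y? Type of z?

len() returns int; int / int returns float

int, float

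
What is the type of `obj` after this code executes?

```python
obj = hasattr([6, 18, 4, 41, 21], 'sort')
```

hasattr() returns bool

bool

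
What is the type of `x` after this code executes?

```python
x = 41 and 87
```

'and' returns the last value when all truthy (87, which is int)

int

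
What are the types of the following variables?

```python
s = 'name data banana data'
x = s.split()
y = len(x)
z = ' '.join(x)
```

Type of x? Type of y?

str.split() returns list; len() returns int

list, int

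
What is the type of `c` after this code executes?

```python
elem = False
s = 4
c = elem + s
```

bool + int returns int (False is 0, so 0 + 4 = 4)

int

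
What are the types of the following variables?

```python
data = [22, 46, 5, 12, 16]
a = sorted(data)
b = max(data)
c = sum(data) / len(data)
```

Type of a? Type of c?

sorted() returns list; int / int returns float

list, float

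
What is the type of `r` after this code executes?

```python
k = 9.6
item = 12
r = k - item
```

float - int returns float (9.6 - 12 = -2.4)

float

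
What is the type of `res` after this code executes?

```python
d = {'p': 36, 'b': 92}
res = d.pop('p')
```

dict.pop() returns the value (int)

int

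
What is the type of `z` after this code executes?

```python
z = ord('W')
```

ord() returns int (Unicode code point)

int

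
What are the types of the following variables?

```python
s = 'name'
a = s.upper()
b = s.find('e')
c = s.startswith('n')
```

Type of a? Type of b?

str.upper() returns str; str.find() returns int

str, int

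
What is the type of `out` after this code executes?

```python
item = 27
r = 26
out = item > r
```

Comparison operators return bool

bool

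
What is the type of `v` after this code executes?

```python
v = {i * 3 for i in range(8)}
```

A set comprehension {expr for x in iterable} produces a set

set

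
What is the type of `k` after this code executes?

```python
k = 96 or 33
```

'or' returns the first truthy value (96, which is int)

int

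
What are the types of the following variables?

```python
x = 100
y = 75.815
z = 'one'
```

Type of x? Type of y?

x is int; y is float

int, float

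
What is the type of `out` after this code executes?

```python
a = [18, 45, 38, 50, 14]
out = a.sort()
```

list.sort() returns None (sorts in place)

NoneType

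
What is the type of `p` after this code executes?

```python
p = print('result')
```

print() returns None

NoneType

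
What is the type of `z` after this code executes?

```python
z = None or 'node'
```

'or' with None returns the other value ('node', str)

str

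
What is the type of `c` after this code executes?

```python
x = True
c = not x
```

'not' always returns bool

bool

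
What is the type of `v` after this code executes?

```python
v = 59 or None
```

'or' returns first truthy value (59, int)

int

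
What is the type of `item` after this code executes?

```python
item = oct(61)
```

oct() returns str representation

str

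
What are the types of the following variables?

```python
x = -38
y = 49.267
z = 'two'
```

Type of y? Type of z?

y is float; z is str

float, str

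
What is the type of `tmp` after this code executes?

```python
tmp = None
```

None has type NoneType

NoneType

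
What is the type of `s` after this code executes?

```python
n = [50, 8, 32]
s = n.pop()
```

list.pop() returns the popped element (int here)

int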